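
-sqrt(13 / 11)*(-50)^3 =125000*sqrt(143) / 11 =135889.33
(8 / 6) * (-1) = -4 / 3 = -1.33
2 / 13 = 0.15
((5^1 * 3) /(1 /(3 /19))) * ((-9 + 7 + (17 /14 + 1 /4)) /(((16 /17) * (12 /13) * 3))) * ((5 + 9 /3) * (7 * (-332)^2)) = -114185175 /38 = -3004873.03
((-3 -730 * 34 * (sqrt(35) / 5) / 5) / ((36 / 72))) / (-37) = 6 / 37 + 9928 * sqrt(35) / 185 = 317.65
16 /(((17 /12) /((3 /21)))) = 1.61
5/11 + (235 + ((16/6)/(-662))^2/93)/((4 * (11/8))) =43558714607/1008728127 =43.18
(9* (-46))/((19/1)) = -414/19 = -21.79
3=3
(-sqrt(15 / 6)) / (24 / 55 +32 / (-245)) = -2695 * sqrt(10) / 1648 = -5.17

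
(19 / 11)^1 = 19 / 11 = 1.73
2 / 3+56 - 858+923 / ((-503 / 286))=-1326.14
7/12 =0.58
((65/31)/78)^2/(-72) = -25/2490912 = -0.00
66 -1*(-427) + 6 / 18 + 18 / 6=1489 / 3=496.33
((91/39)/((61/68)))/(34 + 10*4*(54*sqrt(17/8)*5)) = -238/667031889 + 6300*sqrt(34)/222343963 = 0.00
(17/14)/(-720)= -17/10080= -0.00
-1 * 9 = -9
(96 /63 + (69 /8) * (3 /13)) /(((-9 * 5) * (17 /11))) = -16885 /334152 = -0.05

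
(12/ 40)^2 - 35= -3491/ 100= -34.91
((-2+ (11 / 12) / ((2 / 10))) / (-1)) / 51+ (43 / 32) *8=1637 / 153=10.70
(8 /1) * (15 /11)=120 /11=10.91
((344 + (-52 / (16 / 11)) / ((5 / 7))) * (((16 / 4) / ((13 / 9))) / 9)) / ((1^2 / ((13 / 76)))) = 5879 / 380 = 15.47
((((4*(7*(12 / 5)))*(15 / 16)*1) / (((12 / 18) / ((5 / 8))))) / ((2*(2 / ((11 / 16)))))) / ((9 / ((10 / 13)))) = 5775 / 6656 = 0.87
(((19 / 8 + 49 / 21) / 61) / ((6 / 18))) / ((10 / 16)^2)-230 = -349846 / 1525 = -229.41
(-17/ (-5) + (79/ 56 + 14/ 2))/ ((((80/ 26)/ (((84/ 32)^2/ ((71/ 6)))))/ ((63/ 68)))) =511893837/ 247193600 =2.07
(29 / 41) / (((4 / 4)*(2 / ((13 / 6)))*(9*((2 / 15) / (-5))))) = -9425 / 2952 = -3.19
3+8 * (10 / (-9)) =-53 / 9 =-5.89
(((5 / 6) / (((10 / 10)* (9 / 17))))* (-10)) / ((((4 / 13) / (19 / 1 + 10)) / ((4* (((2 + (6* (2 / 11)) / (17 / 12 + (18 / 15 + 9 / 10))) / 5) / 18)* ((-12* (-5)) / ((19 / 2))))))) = -3436505800 / 3572019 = -962.06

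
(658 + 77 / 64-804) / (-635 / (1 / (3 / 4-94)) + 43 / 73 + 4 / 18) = -6088419 / 2489853872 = -0.00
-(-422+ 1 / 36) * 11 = 167101 / 36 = 4641.69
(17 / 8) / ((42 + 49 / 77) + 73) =187 / 10176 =0.02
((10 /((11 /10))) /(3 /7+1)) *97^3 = 63887110 /11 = 5807919.09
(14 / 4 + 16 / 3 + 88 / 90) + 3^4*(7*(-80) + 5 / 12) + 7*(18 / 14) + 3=-8154799 / 180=-45304.44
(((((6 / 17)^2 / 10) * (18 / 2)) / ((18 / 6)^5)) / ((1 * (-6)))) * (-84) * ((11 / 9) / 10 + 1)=1414 / 195075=0.01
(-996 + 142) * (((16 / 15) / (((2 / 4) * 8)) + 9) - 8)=-16226 / 15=-1081.73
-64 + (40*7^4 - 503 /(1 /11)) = 90443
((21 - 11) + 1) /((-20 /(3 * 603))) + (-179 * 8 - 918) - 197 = -70839 /20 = -3541.95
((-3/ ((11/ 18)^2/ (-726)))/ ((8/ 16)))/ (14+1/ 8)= 93312/ 113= 825.77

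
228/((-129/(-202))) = 15352/43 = 357.02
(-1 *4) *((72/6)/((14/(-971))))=23304/7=3329.14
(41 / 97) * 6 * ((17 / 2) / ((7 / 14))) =4182 / 97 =43.11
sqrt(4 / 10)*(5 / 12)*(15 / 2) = 5*sqrt(10) / 8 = 1.98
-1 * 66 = -66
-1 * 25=-25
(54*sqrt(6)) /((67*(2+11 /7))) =378*sqrt(6) /1675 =0.55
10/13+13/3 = 199/39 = 5.10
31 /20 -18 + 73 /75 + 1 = -14.48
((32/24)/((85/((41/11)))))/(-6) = -82/8415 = -0.01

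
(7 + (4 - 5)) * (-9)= -54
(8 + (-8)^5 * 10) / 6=-54612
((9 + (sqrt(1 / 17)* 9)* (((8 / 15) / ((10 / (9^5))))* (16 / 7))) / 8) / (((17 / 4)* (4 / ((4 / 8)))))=9 / 272 + 708588* sqrt(17) / 50575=57.80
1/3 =0.33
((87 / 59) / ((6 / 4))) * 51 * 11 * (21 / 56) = 48807 / 236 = 206.81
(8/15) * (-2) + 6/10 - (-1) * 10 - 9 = 8/15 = 0.53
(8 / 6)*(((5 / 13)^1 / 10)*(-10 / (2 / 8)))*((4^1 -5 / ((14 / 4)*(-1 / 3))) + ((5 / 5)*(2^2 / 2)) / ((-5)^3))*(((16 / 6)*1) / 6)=-17152 / 2275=-7.54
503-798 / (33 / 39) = -4841 / 11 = -440.09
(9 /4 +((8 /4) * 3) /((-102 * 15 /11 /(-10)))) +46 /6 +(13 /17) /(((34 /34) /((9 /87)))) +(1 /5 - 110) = -99.37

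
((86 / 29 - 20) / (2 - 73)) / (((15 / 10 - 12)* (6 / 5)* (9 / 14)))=-0.03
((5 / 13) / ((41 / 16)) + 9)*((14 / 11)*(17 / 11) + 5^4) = 369983851 / 64493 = 5736.81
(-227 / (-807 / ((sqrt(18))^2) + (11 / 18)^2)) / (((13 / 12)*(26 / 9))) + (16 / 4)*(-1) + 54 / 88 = -187982257 / 107115580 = -1.75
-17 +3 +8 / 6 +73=181 / 3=60.33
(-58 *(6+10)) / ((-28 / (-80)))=-18560 / 7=-2651.43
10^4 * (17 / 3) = 170000 / 3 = 56666.67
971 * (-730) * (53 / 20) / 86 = -3756799 / 172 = -21841.85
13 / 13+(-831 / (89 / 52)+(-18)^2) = -14287 / 89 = -160.53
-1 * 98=-98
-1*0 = 0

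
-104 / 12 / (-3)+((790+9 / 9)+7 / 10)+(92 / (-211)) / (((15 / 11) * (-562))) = 4240080319 / 5336190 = 794.59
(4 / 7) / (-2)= -2 / 7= -0.29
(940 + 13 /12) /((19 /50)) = 282325 /114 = 2476.54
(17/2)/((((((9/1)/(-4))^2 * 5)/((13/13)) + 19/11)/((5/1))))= 7480/4759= 1.57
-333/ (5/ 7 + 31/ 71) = -165501/ 572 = -289.34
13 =13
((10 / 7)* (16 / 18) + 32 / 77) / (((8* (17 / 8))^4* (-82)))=-584 / 2373082173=-0.00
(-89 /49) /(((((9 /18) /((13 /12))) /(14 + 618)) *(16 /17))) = -1553851 /588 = -2642.60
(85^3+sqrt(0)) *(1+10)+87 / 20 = 135107587 / 20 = 6755379.35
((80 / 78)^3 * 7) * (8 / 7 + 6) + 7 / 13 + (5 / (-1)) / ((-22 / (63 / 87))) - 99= -1678499825 / 37845522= -44.35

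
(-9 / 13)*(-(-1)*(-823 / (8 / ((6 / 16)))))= 22221 / 832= 26.71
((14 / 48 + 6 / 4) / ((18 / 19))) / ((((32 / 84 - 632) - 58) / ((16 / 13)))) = -5719 / 1694394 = -0.00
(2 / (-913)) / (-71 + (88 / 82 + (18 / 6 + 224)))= -41 / 2939860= -0.00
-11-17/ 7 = -94/ 7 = -13.43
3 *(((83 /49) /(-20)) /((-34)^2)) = -249 /1132880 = -0.00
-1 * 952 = -952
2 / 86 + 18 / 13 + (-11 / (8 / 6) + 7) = 353 / 2236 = 0.16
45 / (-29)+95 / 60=0.03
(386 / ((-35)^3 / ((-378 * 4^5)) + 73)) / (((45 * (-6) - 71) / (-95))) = 2027704320 / 1378571953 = 1.47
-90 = -90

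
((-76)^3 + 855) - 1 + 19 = -438103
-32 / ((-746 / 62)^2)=-30752 / 139129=-0.22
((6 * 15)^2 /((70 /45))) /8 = 18225 /28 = 650.89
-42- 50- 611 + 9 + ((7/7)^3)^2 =-693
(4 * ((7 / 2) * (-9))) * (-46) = 5796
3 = 3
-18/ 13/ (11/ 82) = -1476/ 143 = -10.32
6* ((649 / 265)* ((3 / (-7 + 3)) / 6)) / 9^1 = -649 / 3180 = -0.20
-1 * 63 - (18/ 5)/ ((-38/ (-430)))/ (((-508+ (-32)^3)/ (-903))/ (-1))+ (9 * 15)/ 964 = -3136527405/ 50790268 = -61.75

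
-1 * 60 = -60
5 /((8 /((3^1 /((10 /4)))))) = 3 /4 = 0.75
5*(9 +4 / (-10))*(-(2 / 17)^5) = -0.00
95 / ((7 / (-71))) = -6745 / 7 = -963.57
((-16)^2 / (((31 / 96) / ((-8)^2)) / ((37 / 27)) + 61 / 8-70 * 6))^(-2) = 976428067126801 / 376307854606336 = 2.59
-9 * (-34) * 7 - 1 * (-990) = 3132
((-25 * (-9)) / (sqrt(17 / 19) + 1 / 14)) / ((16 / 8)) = -29925 / 3313 + 22050 * sqrt(323) / 3313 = 110.58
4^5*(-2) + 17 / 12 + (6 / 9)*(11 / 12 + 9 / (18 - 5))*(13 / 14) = -2045.59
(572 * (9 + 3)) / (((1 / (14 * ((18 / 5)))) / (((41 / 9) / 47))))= 7879872 / 235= 33531.37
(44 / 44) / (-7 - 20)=-1 / 27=-0.04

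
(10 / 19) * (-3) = -30 / 19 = -1.58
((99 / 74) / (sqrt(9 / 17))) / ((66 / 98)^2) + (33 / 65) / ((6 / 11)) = 121 / 130 + 2401 * sqrt(17) / 2442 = 4.98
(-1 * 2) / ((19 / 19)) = -2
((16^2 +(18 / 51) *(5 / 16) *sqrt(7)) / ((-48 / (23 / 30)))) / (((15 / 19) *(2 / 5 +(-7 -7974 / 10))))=0.01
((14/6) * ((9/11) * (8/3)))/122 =28/671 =0.04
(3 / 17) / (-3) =-1 / 17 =-0.06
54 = 54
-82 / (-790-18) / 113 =0.00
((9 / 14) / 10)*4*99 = 891 / 35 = 25.46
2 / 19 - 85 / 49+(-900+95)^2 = 648023.37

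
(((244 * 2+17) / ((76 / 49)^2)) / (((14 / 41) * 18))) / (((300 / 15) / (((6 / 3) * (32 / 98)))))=28987 / 25992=1.12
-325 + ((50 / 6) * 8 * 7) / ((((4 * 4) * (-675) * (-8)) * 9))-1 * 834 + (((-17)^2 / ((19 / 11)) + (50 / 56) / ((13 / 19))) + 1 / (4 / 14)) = -19902437309 / 20167056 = -986.88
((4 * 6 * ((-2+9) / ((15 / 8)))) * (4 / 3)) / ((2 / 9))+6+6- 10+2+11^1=2763 / 5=552.60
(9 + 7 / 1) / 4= 4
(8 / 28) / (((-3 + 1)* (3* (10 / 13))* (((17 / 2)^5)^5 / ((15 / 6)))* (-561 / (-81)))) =-981467136 / 7553751282764058714031897118293613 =-0.00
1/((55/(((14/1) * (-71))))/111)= -2006.07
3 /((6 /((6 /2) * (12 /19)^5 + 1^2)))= 3222595 /4952198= 0.65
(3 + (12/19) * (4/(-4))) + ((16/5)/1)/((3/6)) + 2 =1023/95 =10.77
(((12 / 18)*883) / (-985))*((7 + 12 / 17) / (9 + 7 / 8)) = -1850768 / 3968565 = -0.47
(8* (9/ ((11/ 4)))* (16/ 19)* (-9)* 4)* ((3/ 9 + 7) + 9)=-2709504/ 209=-12964.13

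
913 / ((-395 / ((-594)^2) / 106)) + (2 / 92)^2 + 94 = -72254470687853 / 835820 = -86447405.77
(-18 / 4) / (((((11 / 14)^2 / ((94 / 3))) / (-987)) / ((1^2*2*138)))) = 7528378032 / 121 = 62218000.26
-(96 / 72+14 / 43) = -214 / 129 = -1.66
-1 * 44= -44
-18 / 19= -0.95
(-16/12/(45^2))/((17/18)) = -8/11475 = -0.00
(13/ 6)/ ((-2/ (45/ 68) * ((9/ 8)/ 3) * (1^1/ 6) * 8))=-1.43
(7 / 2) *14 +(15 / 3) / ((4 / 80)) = 149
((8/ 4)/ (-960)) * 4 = -1/ 120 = -0.01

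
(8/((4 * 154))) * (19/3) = 19/231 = 0.08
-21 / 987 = -1 / 47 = -0.02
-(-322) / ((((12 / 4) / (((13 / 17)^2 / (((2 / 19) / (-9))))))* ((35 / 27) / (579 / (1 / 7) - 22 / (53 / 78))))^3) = -3915717572996088715117578037046481 / 88041457070318500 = -44475837898373427.73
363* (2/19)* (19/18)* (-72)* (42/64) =-7623/4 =-1905.75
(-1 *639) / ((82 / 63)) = -40257 / 82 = -490.94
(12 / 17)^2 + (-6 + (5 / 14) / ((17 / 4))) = -10960 / 2023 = -5.42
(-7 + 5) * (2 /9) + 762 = 6854 /9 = 761.56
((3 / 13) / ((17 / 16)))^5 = 254803968 / 527182965101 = 0.00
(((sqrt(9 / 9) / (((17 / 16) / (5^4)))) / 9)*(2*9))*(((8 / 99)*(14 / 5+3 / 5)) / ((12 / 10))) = 80000 / 297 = 269.36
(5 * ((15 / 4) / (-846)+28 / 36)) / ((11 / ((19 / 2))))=248615 / 74448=3.34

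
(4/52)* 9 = 9/13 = 0.69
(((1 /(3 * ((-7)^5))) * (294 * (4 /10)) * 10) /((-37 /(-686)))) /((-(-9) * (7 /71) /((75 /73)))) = -0.50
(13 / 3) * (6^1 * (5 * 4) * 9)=4680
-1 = -1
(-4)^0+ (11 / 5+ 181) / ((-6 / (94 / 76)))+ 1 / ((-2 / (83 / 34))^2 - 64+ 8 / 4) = -36.78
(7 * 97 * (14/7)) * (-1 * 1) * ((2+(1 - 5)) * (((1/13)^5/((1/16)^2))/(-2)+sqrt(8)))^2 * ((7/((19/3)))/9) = -13978483658505408/2619311345131+19468288 * sqrt(2)/21163701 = -5335.40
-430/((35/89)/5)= -38270/7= -5467.14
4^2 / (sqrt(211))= 16 *sqrt(211) / 211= 1.10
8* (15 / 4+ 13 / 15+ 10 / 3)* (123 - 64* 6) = -82998 / 5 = -16599.60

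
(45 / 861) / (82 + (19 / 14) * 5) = 30 / 50963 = 0.00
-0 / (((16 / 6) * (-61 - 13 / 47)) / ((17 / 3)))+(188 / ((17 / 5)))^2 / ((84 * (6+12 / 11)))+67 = 17073247 / 236691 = 72.13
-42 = -42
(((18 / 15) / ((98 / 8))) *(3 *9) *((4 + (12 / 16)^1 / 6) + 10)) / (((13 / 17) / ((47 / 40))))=7313247 / 127400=57.40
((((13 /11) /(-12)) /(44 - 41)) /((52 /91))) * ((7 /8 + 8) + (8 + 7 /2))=-14833 /12672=-1.17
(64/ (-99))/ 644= -16/ 15939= -0.00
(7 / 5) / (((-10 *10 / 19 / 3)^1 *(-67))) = 399 / 33500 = 0.01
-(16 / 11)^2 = -256 / 121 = -2.12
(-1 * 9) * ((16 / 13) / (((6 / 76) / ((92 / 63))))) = -55936 / 273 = -204.89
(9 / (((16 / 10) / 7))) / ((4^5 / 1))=315 / 8192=0.04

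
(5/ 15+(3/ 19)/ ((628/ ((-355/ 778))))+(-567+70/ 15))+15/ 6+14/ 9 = -46615076149/ 83547864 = -557.94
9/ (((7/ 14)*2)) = 9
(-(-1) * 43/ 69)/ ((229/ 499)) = 21457/ 15801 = 1.36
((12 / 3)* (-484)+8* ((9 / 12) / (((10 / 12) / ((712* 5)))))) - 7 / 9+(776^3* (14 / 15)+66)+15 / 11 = 215899084592 / 495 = 436159766.85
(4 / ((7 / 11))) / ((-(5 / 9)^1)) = -396 / 35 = -11.31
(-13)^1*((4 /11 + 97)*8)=-111384 /11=-10125.82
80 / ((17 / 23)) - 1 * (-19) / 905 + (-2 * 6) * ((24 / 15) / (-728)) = 151599517 / 1400035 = 108.28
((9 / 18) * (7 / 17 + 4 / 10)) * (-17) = -69 / 10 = -6.90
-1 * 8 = -8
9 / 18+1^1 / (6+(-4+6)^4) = 0.55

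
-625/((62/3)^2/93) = -16875/124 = -136.09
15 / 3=5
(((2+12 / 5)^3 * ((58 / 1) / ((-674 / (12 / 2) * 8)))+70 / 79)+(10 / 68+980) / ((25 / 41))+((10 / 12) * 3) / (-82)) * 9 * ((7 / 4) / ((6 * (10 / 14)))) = 2186030252506989 / 371124620000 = 5890.29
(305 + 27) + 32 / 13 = 4348 / 13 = 334.46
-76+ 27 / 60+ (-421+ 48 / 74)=-366967 / 740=-495.90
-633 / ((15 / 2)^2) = -844 / 75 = -11.25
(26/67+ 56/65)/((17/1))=5442/74035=0.07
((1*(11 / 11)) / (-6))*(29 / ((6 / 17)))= -493 / 36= -13.69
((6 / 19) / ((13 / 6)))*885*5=159300 / 247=644.94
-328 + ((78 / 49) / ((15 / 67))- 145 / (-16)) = -1222363 / 3920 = -311.83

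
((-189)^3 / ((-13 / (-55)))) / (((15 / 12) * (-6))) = 49509306 / 13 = 3808408.15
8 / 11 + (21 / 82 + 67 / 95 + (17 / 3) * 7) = 41.36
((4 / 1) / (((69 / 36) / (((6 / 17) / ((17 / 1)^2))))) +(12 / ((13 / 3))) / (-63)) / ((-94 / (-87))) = -18521778 / 483296723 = -0.04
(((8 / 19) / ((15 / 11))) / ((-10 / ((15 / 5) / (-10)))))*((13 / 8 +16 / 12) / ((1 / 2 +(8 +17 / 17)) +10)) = 781 / 555750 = 0.00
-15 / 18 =-0.83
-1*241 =-241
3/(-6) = -1/2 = -0.50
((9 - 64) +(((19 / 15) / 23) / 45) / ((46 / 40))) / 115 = -3927749 / 8212725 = -0.48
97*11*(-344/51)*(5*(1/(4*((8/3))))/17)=-229405/1156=-198.45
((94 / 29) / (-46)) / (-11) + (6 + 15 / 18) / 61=318019 / 2685342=0.12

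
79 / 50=1.58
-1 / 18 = -0.06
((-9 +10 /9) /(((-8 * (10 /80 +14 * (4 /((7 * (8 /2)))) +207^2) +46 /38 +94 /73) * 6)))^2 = 9697719529 /659232397724028762384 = 0.00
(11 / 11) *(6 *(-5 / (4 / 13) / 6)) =-65 / 4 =-16.25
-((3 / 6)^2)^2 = -1 / 16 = -0.06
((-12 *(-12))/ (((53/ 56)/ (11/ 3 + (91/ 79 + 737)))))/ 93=157526656/ 129797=1213.64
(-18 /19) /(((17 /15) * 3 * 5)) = -0.06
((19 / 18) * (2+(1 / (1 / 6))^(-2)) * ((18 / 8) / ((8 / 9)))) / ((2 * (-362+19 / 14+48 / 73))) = -708757 / 94183680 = -0.01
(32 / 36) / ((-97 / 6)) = -16 / 291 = -0.05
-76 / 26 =-38 / 13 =-2.92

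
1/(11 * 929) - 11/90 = -112319/919710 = -0.12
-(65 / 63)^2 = -4225 / 3969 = -1.06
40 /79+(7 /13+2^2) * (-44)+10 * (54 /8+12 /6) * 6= 325.81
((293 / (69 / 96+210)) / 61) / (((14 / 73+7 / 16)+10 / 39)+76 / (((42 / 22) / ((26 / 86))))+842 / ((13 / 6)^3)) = 7241974544896 / 30405238432126261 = 0.00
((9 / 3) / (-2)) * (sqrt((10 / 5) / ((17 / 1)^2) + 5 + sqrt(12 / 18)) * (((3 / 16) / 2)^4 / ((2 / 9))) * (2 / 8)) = -729 * sqrt(867 * sqrt(6) + 13023) / 285212672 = -0.00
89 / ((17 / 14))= 1246 / 17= 73.29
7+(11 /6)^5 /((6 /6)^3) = 215483 /7776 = 27.71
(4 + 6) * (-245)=-2450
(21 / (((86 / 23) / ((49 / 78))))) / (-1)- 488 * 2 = -2190225 / 2236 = -979.53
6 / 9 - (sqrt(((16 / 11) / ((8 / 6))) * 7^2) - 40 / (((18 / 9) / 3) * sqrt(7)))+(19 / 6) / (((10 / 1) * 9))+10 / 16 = -14 * sqrt(33) / 11+1433 / 1080+60 * sqrt(7) / 7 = 16.69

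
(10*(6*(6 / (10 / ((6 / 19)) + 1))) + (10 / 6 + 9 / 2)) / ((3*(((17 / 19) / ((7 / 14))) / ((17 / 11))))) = 96007 / 19404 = 4.95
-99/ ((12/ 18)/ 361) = -107217/ 2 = -53608.50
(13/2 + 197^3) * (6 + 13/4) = 565758083/8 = 70719760.38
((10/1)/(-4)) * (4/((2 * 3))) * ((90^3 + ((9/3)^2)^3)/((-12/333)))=134999865/4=33749966.25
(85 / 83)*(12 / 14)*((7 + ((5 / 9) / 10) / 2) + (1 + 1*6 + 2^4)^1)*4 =183770 / 1743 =105.43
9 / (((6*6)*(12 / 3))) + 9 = 145 / 16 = 9.06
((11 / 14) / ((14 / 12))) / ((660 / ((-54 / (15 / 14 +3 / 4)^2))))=-24 / 1445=-0.02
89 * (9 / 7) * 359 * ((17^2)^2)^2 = 2005941833976519 / 7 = 286563119139502.71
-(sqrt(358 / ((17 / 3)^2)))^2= -3222 / 289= -11.15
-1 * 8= -8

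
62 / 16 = 31 / 8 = 3.88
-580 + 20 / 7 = -577.14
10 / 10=1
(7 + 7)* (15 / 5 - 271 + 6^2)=-3248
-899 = -899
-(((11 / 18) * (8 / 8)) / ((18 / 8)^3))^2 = -123904 / 43046721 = -0.00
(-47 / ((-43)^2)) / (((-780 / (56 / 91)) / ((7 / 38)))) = 329 / 89057085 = 0.00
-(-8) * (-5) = -40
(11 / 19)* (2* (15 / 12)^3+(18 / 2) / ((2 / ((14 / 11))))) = 3391 / 608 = 5.58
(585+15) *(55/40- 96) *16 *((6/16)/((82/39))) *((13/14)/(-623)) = 241.48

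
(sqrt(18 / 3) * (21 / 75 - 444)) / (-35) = 11093 * sqrt(6) / 875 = 31.05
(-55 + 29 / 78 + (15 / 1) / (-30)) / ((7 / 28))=-8600 / 39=-220.51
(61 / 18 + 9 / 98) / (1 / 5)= 7675 / 441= 17.40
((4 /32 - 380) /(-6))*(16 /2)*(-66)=-33429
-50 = -50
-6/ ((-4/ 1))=3/ 2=1.50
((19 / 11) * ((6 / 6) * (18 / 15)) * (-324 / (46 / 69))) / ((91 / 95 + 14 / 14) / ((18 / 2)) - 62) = 789507 / 48422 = 16.30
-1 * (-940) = 940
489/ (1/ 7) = 3423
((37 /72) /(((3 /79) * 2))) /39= 2923 /16848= 0.17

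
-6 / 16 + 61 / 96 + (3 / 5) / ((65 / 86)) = 32893 / 31200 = 1.05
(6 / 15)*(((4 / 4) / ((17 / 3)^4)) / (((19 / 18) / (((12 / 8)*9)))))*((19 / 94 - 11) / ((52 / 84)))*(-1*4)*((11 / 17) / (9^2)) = 45579996 / 16483119913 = 0.00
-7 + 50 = 43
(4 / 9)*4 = 1.78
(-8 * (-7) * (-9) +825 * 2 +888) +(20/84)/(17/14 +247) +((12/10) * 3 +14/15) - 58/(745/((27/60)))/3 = 6332976281/3106650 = 2038.52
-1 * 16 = -16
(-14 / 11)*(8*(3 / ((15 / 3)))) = -336 / 55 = -6.11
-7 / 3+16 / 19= -85 / 57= -1.49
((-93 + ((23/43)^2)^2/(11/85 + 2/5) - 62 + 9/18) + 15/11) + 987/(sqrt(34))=-103556804587/676922598 + 987 * sqrt(34)/34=16.29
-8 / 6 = -4 / 3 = -1.33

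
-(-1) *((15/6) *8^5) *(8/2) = 327680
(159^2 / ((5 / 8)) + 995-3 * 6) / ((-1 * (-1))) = 207133 / 5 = 41426.60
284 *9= 2556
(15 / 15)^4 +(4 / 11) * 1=15 / 11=1.36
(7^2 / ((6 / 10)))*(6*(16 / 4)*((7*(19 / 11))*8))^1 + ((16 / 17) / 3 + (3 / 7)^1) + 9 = 189595.20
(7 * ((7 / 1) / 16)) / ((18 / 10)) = 245 / 144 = 1.70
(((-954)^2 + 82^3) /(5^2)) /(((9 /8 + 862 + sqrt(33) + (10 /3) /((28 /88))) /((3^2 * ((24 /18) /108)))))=2402340631712 /323085507495- 4583213824 * sqrt(33) /538475845825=7.39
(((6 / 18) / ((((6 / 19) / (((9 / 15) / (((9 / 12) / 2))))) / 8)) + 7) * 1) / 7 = 923 / 315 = 2.93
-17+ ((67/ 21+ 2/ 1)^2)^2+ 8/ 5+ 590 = 1264534718/ 972405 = 1300.42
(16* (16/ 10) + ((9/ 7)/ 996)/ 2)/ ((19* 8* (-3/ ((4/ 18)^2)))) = -594959/ 214598160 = -0.00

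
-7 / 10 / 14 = -1 / 20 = -0.05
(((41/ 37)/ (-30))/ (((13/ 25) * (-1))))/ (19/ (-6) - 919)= -205/ 2661373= -0.00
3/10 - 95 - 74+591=4223/10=422.30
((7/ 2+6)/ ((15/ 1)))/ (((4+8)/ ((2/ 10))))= 19/ 1800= 0.01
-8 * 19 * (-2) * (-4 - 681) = -208240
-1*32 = -32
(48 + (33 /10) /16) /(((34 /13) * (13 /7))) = 53991 /5440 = 9.92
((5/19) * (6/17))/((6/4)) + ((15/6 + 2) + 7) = 7469/646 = 11.56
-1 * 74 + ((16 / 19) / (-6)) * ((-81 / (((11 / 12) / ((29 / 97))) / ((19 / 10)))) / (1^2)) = -357206 / 5335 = -66.96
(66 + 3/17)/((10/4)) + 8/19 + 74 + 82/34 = 33367/323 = 103.30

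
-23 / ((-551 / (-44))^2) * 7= -1.03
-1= -1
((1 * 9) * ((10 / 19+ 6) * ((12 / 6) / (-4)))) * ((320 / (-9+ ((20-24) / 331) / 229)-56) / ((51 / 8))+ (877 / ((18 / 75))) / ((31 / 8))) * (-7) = 8413396258680 / 44069797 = 190910.71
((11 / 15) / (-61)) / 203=-11 / 185745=-0.00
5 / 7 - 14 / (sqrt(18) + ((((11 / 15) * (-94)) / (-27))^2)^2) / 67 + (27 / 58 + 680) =2171508033810751171875 * sqrt(2) / 6190972799591726736694163 + 1712156760339949581296998565117 / 2513534956634241055097830178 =681.18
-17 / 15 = -1.13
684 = 684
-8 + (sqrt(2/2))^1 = -7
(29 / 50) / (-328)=-29 / 16400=-0.00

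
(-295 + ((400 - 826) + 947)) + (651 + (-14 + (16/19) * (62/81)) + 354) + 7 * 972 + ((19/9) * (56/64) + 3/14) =691515085/86184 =8023.71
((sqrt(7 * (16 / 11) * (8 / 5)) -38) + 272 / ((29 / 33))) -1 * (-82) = 8 * sqrt(770) / 55 + 10252 / 29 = 357.55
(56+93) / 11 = 149 / 11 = 13.55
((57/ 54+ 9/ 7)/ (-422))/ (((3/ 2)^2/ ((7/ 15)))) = -59/ 51273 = -0.00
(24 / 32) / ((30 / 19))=19 / 40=0.48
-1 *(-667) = 667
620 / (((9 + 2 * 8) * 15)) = 124 / 75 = 1.65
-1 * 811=-811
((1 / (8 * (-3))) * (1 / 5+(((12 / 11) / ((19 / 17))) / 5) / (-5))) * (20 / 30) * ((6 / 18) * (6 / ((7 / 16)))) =-6728 / 329175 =-0.02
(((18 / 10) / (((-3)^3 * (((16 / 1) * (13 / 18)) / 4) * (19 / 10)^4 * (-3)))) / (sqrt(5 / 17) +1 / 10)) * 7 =-170000 / 116897937 +100000 * sqrt(85) / 116897937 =0.01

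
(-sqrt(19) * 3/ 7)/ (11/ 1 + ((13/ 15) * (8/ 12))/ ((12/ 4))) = -0.17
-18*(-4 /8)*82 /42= 123 /7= 17.57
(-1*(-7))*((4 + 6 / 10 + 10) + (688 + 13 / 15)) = 73864 / 15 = 4924.27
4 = 4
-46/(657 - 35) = -23/311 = -0.07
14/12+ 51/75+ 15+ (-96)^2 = 1384927/150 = 9232.85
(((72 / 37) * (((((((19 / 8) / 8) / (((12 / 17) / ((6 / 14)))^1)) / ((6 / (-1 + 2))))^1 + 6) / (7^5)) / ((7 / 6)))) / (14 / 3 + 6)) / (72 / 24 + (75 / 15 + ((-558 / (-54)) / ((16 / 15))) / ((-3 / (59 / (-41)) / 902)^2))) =15754905 / 509273381304144128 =0.00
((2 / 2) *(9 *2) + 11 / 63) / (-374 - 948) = -1145 / 83286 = -0.01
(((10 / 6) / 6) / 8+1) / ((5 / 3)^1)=149 / 240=0.62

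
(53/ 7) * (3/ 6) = 53/ 14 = 3.79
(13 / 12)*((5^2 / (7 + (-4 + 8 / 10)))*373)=606125 / 228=2658.44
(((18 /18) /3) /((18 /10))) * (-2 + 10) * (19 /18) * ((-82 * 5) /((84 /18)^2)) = -38950 /1323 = -29.44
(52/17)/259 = 52/4403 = 0.01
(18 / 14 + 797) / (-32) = -1397 / 56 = -24.95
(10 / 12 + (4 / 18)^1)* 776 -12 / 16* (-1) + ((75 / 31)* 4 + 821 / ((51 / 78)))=39560141 / 18972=2085.19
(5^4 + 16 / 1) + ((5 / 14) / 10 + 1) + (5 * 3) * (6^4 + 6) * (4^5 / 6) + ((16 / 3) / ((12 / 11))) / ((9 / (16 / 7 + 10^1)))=7560987433 / 2268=3333768.71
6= 6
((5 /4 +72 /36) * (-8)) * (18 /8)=-117 /2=-58.50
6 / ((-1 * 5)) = -6 / 5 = -1.20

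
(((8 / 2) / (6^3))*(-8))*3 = -4 / 9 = -0.44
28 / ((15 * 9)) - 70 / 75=-98 / 135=-0.73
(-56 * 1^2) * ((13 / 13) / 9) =-56 / 9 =-6.22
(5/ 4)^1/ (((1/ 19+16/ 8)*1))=95/ 156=0.61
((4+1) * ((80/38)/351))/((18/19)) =100/3159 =0.03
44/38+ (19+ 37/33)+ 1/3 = 4517/209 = 21.61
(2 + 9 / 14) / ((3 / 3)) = 37 / 14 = 2.64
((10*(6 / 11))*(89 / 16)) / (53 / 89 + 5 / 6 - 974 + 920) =-356445 / 617606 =-0.58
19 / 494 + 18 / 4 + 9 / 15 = 334 / 65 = 5.14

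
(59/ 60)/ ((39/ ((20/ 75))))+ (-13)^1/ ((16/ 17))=-1938331/ 140400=-13.81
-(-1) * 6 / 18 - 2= -5 / 3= -1.67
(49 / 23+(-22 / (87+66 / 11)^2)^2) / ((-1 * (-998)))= 0.00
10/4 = 5/2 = 2.50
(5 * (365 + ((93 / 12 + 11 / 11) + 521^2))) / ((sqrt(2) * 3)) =5436295 * sqrt(2) / 24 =320336.75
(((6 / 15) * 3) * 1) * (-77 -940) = -6102 / 5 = -1220.40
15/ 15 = 1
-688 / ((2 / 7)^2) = -8428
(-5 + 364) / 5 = 359 / 5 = 71.80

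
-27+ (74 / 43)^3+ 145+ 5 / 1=10184585 / 79507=128.10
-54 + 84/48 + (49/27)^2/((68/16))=-2551721/49572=-51.48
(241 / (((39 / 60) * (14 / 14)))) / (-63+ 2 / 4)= -1928 / 325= -5.93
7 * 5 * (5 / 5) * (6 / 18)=11.67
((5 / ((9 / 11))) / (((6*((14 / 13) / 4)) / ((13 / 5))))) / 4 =1859 / 756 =2.46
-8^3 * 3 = -1536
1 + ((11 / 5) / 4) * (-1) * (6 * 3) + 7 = -19 / 10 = -1.90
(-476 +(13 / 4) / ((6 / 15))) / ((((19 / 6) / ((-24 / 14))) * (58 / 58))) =1773 / 7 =253.29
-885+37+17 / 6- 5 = -5101 / 6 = -850.17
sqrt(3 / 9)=sqrt(3) / 3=0.58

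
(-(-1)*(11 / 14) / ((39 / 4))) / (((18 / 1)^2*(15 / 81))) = 0.00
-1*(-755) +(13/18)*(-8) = 6743/9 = 749.22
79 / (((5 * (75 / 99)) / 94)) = 245058 / 125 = 1960.46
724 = 724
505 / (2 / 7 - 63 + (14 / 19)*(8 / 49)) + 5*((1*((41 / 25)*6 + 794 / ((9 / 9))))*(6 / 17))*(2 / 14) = 38553281 / 198135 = 194.58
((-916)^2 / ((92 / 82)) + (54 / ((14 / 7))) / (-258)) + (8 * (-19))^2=770958.16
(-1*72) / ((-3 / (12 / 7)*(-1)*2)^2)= -288 / 49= -5.88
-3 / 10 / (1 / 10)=-3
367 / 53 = 6.92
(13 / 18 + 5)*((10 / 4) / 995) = 103 / 7164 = 0.01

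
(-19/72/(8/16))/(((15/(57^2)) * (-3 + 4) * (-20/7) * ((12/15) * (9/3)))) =48013/2880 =16.67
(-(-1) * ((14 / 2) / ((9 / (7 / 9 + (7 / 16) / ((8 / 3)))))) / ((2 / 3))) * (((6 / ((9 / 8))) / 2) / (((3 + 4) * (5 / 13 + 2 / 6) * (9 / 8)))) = 2015 / 3888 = 0.52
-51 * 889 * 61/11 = -2765679/11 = -251425.36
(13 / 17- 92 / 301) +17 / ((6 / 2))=94036 / 15351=6.13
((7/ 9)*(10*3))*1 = 70/ 3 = 23.33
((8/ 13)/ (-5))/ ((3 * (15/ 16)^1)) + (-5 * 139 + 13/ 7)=-14192996/ 20475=-693.19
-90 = -90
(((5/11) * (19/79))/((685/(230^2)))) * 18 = 18091800/119053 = 151.96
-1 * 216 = -216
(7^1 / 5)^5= 16807 / 3125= 5.38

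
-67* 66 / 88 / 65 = -201 / 260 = -0.77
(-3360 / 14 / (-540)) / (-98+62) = -1 / 81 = -0.01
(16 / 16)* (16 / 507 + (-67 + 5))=-31418 / 507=-61.97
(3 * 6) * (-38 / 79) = -684 / 79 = -8.66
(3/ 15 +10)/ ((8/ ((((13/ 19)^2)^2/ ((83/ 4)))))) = 1456611/ 108166430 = 0.01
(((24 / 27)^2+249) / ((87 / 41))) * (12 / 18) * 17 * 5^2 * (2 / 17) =82955300 / 21141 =3923.91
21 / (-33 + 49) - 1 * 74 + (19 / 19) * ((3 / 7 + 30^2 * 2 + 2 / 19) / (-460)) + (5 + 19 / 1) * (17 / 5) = 1223183 / 244720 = 5.00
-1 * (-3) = 3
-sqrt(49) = -7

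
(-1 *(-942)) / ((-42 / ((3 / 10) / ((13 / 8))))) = -1884 / 455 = -4.14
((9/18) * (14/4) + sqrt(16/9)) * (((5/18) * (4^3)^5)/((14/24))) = 99321118720/63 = 1576525693.97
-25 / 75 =-1 / 3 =-0.33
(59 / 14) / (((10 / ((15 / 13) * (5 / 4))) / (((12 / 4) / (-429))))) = -0.00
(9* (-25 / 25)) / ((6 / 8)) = -12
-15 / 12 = -5 / 4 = -1.25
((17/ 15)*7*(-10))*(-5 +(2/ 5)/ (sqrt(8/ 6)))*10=11900/ 3 -476*sqrt(3)/ 3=3691.85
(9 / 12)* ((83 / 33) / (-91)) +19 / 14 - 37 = -142797 / 4004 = -35.66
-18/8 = -9/4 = -2.25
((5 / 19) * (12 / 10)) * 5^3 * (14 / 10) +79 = 2551 / 19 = 134.26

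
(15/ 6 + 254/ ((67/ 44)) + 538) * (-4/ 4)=-707.31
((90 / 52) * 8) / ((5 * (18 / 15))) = 30 / 13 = 2.31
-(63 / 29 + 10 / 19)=-1487 / 551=-2.70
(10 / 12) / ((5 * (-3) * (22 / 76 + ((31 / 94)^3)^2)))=-6553762920032 / 34300317291723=-0.19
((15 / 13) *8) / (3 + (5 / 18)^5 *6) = 37791360 / 12322817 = 3.07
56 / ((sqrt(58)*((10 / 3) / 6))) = 252*sqrt(58) / 145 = 13.24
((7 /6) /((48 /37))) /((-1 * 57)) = -259 /16416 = -0.02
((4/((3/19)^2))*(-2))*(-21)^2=-141512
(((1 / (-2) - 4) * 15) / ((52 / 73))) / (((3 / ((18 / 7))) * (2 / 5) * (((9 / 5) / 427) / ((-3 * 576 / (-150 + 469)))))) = 1082079000 / 4147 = 260930.55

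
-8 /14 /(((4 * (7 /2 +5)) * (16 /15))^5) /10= -151875 /166748733046784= -0.00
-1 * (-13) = 13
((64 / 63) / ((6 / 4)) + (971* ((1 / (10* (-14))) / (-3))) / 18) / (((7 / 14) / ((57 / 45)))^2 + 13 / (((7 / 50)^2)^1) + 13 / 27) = 15391957 / 12683275030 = 0.00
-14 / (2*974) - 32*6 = -192.01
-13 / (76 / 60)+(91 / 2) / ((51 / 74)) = 54028 / 969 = 55.76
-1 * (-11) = 11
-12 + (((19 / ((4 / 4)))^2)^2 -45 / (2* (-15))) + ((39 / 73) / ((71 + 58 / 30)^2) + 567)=11434639970845 / 87369028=130877.50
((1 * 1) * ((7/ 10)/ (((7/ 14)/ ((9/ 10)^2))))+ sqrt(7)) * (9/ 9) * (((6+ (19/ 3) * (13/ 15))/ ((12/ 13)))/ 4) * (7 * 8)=987987/ 5000+ 47047 * sqrt(7)/ 270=658.61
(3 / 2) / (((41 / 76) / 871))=99294 / 41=2421.80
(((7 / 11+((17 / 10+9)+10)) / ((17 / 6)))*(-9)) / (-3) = 21123 / 935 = 22.59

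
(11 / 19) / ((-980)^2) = 11 / 18247600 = 0.00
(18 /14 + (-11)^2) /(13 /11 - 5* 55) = -0.45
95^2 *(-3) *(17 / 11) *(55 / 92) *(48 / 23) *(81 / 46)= -1118468250 / 12167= -91926.38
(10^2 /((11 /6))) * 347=208200 /11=18927.27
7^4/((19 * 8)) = 2401/152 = 15.80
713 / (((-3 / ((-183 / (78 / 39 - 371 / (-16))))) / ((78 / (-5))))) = -134688 / 5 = -26937.60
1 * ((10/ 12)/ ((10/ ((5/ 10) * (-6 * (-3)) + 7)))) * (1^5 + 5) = 8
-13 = -13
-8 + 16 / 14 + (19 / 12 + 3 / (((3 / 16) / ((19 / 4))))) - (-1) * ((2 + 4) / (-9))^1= 70.06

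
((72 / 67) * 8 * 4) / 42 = 384 / 469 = 0.82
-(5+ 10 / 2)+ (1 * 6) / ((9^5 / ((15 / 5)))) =-65608 / 6561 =-10.00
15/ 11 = 1.36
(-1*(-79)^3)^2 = 243087455521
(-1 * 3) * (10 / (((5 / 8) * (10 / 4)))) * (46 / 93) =-9.50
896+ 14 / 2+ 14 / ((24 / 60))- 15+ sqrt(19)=927.36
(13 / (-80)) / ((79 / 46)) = -0.09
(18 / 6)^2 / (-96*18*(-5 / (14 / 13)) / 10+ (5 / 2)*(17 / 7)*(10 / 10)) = 126 / 11317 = 0.01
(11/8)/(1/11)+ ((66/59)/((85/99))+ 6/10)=683159/40120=17.03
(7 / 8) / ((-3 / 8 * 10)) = -7 / 30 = -0.23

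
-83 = -83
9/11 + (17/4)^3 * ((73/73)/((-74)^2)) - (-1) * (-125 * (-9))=4340200219/3855104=1125.83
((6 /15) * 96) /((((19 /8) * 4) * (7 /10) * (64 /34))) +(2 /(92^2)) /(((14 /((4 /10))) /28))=2158453 /703570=3.07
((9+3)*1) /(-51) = -4 /17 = -0.24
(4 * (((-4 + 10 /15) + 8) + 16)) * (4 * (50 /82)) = 24800 /123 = 201.63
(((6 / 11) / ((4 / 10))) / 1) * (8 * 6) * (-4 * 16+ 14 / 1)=-36000 / 11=-3272.73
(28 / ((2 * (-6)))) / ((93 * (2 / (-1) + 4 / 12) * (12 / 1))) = 7 / 5580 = 0.00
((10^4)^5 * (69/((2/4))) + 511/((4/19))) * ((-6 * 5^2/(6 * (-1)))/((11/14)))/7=1380000000000000000242725/22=62727272727272727283760.23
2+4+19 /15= 109 /15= 7.27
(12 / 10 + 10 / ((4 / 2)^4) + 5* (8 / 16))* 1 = 173 / 40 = 4.32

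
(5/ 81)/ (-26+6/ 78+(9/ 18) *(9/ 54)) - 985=-107204705/ 108837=-985.00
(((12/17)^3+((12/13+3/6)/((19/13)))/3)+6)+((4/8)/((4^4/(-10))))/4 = 6.67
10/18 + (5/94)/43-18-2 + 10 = -9.44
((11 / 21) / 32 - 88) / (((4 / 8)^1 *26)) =-59125 / 8736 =-6.77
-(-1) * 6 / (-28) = -3 / 14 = -0.21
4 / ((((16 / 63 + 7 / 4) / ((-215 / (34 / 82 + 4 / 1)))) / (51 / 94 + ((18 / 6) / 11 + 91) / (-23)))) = 333.03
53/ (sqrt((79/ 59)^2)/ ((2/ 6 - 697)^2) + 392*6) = 13659048700/ 606152501511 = 0.02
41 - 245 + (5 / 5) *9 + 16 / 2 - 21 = -208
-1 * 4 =-4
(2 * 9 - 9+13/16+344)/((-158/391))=-2213451/2528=-875.57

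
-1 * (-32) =32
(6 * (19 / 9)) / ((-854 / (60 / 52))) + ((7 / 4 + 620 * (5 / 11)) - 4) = 68278671 / 244244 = 279.55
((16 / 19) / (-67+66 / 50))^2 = 40000 / 243328801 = 0.00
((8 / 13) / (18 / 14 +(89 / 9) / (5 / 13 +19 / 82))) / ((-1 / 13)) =-331128 / 717335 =-0.46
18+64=82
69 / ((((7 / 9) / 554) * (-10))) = -172017 / 35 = -4914.77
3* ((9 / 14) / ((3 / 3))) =27 / 14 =1.93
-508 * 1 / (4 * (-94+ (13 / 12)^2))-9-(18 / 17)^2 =-33813243 / 3863063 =-8.75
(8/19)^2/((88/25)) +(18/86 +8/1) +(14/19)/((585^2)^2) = 165178824197452693/19998241423070625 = 8.26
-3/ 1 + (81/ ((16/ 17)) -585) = -8031/ 16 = -501.94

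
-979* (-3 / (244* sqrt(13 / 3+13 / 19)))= 267* sqrt(16302) / 6344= 5.37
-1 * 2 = -2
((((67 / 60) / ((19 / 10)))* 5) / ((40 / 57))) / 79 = 67 / 1264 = 0.05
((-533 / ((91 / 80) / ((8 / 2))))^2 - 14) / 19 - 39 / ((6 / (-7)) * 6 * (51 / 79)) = 105352525927 / 569772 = 184902.95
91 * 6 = 546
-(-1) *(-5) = -5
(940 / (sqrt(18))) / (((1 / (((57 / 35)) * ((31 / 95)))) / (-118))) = -343852 * sqrt(2) / 35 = -13893.72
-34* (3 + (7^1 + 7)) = -578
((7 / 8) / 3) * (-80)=-70 / 3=-23.33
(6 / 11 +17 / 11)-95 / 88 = 89 / 88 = 1.01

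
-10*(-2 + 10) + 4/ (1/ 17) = -12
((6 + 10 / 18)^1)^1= 59 / 9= 6.56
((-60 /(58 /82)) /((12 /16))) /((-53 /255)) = 836400 /1537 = 544.18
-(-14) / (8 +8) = 7 / 8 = 0.88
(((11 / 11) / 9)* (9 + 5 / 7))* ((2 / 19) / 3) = 136 / 3591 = 0.04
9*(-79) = -711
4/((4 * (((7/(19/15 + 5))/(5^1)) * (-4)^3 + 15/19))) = -893/12063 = -0.07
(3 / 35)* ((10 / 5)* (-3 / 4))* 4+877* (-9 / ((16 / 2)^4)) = -349983 / 143360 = -2.44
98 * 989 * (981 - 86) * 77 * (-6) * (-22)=881678111160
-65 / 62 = -1.05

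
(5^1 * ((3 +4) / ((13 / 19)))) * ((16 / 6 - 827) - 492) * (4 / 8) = -2626085 / 78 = -33667.76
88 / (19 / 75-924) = -6600 / 69281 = -0.10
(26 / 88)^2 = 0.09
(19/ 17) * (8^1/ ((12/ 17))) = 38/ 3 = 12.67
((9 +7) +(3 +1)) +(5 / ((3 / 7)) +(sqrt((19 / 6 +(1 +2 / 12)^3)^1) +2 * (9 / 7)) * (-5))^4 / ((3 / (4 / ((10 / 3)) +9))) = 541056875 * sqrt(6162) / 2000376 +5769335570245 / 112021056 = 72734.30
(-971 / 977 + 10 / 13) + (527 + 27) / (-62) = -3606620 / 393731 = -9.16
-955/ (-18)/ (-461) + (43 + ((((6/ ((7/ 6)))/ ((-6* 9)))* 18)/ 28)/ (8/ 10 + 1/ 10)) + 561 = 245513153/ 406602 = 603.82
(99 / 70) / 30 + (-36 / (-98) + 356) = 1746431 / 4900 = 356.41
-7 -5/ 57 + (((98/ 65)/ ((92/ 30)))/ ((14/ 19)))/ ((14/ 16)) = -107800/ 17043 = -6.33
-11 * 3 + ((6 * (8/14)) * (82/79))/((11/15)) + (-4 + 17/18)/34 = -105120593/3722796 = -28.24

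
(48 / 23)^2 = 2304 / 529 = 4.36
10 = 10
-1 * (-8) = 8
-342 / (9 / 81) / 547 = -3078 / 547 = -5.63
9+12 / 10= 51 / 5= 10.20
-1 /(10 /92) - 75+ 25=-296 /5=-59.20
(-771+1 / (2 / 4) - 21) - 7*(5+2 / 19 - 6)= -14891 / 19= -783.74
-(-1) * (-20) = -20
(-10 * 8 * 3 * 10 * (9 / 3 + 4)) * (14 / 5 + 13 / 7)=-78240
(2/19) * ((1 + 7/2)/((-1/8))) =-72/19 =-3.79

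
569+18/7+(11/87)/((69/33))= 8006848/14007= 571.63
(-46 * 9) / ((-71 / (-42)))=-17388 / 71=-244.90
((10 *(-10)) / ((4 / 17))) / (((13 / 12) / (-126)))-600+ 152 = 636776 / 13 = 48982.77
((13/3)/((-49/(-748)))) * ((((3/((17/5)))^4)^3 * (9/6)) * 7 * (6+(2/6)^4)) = 223102832519531250/239903274153431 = 929.97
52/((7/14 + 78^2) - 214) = 0.01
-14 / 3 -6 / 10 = -79 / 15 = -5.27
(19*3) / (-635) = -57 / 635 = -0.09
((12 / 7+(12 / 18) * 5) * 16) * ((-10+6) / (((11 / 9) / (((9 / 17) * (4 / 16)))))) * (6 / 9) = -30528 / 1309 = -23.32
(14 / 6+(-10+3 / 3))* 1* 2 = -40 / 3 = -13.33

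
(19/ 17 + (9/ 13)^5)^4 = 2.66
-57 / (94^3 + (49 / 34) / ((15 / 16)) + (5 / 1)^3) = -14535 / 211831187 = -0.00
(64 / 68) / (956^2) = 1 / 971057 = 0.00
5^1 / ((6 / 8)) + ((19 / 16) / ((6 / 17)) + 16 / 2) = 577 / 32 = 18.03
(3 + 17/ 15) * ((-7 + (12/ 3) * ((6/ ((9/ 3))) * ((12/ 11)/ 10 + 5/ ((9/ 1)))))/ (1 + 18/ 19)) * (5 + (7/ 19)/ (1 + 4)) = -24893372/ 1373625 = -18.12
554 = 554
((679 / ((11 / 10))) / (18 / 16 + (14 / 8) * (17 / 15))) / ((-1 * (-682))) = 0.29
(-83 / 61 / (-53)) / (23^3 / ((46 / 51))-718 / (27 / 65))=4482 / 2053255669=0.00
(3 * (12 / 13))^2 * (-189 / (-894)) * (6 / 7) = 34992 / 25181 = 1.39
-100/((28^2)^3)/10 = -5/240945152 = -0.00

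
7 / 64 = 0.11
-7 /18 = -0.39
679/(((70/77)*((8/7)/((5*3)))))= 156849/16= 9803.06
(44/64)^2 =121/256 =0.47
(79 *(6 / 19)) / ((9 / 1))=158 / 57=2.77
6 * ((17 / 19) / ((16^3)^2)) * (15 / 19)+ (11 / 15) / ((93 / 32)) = 1065958262951 / 4224461045760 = 0.25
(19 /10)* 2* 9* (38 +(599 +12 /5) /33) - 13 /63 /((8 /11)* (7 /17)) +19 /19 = 1865869267 /970200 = 1923.18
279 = 279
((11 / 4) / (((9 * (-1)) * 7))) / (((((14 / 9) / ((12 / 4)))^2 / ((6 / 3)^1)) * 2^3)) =-891 / 21952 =-0.04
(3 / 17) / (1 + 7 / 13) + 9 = 3099 / 340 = 9.11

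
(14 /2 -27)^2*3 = 1200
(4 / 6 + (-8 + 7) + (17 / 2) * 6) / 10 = 76 / 15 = 5.07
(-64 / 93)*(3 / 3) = -64 / 93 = -0.69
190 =190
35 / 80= 7 / 16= 0.44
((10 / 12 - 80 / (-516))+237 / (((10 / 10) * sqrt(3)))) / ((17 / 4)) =10 / 43+316 * sqrt(3) / 17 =32.43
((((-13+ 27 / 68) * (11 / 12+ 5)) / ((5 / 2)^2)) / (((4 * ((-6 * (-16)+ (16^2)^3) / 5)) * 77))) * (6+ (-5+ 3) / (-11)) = -60847 / 852622995840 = -0.00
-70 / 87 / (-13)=70 / 1131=0.06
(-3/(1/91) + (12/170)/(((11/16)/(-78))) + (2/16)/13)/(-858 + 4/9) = 245919033/750498320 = 0.33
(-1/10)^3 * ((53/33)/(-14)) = 53/462000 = 0.00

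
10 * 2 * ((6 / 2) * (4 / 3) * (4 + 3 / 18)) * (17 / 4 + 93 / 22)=93250 / 33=2825.76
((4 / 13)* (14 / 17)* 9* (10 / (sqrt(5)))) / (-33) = -336* sqrt(5) / 2431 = -0.31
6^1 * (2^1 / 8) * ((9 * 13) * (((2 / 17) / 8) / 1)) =351 / 136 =2.58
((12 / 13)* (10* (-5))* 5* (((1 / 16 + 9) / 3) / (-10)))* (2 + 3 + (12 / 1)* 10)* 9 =78425.48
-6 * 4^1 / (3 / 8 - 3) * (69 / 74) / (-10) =-1104 / 1295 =-0.85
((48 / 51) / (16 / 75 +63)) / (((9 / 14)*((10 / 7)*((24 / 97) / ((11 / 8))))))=23765 / 263772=0.09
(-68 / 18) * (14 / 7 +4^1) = -68 / 3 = -22.67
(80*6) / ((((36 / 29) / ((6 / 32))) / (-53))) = -7685 / 2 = -3842.50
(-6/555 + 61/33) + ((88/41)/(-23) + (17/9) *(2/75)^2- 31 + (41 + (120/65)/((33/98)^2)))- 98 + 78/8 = -669312188417179/11113917457500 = -60.22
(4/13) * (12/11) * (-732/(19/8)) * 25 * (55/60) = -585600/247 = -2370.85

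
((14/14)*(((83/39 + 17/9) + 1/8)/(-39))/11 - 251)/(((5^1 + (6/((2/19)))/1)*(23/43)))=-4334031103/572601744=-7.57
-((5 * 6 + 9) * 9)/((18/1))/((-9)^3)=13/486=0.03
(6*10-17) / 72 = 43 / 72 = 0.60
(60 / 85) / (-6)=-2 / 17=-0.12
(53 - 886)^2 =693889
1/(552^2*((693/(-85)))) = -85/211159872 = -0.00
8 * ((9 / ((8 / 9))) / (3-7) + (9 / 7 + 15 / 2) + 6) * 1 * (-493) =-1353285 / 28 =-48331.61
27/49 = 0.55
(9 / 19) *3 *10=270 / 19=14.21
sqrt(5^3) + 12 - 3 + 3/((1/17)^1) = 5 * sqrt(5) + 60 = 71.18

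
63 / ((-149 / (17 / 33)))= -357 / 1639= -0.22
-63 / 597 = -0.11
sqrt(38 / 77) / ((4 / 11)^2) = 11 * sqrt(2926) / 112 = 5.31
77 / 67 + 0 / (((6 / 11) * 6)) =77 / 67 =1.15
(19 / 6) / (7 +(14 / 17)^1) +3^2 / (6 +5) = 565 / 462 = 1.22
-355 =-355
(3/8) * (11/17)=33/136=0.24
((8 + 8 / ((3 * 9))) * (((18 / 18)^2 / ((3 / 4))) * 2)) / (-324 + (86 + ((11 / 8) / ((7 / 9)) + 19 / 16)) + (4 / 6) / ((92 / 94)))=-4616192 / 48901347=-0.09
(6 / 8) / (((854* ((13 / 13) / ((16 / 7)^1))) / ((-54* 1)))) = -324 / 2989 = -0.11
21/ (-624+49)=-21/ 575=-0.04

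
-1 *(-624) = 624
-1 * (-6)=6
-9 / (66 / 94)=-141 / 11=-12.82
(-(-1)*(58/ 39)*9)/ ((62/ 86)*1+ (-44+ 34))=-2494/ 1729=-1.44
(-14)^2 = 196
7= 7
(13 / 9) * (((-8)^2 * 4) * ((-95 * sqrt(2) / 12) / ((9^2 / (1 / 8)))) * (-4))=39520 * sqrt(2) / 2187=25.56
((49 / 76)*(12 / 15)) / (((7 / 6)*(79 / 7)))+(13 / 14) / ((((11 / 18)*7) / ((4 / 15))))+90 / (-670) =-10101081 / 271028065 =-0.04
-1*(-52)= 52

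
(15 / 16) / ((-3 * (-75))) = 1 / 240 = 0.00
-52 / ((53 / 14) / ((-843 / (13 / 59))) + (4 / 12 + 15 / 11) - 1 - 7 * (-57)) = -132764632 / 1020490187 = -0.13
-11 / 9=-1.22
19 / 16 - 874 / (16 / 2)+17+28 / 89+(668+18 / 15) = 4118579 / 7120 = 578.45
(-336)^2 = 112896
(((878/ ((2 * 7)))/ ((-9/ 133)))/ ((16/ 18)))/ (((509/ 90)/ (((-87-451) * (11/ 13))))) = 1110645855/ 13234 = 83923.67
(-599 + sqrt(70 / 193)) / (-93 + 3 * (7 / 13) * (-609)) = 7787 / 13998 - 13 * sqrt(13510) / 2701614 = 0.56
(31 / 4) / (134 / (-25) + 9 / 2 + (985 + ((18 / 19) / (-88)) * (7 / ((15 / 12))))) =161975 / 20567266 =0.01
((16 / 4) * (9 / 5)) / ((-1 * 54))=-2 / 15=-0.13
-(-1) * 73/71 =73/71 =1.03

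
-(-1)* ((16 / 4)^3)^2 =4096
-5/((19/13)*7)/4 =-65/532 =-0.12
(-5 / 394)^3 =-125 / 61162984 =-0.00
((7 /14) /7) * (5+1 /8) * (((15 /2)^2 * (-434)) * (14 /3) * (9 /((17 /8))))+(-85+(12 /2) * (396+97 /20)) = -14816479 /85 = -174311.52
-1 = -1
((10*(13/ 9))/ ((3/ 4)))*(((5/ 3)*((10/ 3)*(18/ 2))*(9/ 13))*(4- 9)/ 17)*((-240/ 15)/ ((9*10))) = 16000/ 459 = 34.86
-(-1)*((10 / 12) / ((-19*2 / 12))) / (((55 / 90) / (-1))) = 90 / 209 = 0.43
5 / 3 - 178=-529 / 3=-176.33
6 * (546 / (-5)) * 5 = -3276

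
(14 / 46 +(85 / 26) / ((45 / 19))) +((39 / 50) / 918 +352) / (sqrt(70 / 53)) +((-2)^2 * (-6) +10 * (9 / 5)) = -23225 / 5382 +5385613 * sqrt(3710) / 1071000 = 301.97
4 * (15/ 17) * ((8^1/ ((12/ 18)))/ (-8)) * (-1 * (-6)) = -31.76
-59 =-59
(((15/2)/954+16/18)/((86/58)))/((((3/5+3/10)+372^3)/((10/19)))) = 1240475/200617707259701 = 0.00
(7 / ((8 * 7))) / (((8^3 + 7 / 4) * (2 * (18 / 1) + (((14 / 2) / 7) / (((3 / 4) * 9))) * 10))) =9 / 1386440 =0.00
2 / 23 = 0.09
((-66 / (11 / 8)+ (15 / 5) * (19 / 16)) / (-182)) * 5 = 3555 / 2912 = 1.22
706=706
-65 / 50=-13 / 10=-1.30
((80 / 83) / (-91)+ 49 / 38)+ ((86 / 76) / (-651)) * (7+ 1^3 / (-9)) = 1402535 / 1107054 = 1.27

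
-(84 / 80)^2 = -441 / 400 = -1.10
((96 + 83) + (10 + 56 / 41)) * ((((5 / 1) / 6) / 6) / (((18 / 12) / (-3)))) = -39025 / 738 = -52.88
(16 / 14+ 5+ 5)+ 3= 99 / 7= 14.14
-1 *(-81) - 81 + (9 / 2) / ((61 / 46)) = 207 / 61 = 3.39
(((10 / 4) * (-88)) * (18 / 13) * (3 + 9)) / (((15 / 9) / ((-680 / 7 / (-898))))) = -9694080 / 40859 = -237.26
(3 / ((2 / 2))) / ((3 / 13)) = 13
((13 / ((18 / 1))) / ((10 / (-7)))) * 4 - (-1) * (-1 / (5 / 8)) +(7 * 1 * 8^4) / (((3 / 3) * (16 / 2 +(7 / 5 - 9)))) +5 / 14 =45156343 / 630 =71676.73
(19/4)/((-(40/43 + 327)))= -817/56404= -0.01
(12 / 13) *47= 564 / 13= 43.38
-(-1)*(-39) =-39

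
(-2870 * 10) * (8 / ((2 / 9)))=-1033200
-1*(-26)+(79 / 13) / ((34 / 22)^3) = 1765743 / 63869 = 27.65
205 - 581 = -376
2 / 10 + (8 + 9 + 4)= 106 / 5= 21.20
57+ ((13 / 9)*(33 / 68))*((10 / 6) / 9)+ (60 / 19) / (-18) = 5960389 / 104652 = 56.95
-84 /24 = -7 /2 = -3.50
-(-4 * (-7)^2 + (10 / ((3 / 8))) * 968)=-76852 / 3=-25617.33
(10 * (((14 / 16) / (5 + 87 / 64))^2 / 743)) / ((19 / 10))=0.00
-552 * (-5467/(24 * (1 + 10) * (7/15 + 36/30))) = 34293/5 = 6858.60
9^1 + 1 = 10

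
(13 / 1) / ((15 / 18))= 78 / 5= 15.60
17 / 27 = 0.63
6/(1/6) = 36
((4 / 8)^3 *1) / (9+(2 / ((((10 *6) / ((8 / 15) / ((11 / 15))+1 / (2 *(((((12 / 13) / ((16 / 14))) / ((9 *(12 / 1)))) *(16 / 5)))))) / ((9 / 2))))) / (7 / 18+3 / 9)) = 5005 / 540153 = 0.01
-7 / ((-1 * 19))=7 / 19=0.37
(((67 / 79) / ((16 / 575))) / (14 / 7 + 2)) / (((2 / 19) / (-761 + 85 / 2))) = -1051848075 / 20224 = -52009.89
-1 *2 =-2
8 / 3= 2.67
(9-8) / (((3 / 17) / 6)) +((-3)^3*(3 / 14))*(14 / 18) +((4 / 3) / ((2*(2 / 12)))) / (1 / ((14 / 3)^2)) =2099 / 18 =116.61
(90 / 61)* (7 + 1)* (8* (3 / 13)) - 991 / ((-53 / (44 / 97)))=30.27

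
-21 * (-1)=21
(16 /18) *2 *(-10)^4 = 160000 /9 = 17777.78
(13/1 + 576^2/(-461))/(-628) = 325783/289508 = 1.13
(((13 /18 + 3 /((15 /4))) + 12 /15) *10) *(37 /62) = 7733 /558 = 13.86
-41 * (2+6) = -328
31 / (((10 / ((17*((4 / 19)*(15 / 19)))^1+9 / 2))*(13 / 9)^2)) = 13280679 / 1220180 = 10.88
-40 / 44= -0.91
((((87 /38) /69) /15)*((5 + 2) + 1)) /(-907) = -116 /5945385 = -0.00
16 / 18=8 / 9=0.89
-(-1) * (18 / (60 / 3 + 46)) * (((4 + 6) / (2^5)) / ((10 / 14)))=21 / 176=0.12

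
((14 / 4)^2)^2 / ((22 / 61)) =146461 / 352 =416.08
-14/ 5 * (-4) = 56/ 5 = 11.20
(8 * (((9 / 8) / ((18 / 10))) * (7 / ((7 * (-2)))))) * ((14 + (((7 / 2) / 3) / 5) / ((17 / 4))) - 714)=89243 / 51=1749.86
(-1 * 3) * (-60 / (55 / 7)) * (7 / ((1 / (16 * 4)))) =112896 / 11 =10263.27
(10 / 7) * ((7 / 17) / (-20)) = -1 / 34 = -0.03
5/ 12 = 0.42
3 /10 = 0.30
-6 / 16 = -3 / 8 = -0.38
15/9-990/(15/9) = -1777/3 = -592.33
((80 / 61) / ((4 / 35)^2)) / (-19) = -6125 / 1159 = -5.28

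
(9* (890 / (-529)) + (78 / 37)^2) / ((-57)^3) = 0.00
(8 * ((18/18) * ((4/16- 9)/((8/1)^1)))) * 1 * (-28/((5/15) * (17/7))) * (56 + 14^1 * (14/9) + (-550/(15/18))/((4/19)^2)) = -914583775/204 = -4483253.80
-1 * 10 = -10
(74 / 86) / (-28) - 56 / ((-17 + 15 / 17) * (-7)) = -86941 / 164948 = -0.53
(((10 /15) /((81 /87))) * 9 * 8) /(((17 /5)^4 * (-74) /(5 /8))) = -90625 /27812493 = -0.00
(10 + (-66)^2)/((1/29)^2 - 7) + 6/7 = -12833663/20601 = -622.96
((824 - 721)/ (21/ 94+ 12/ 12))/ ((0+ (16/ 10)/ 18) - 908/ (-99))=159753/ 17572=9.09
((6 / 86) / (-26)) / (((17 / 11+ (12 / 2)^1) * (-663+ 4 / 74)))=1221 / 2276144026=0.00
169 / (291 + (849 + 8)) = 169 / 1148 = 0.15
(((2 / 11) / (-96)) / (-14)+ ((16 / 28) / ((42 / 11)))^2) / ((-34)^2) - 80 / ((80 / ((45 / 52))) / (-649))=64199611708321 / 114308498304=561.63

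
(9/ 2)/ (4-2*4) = -9/ 8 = -1.12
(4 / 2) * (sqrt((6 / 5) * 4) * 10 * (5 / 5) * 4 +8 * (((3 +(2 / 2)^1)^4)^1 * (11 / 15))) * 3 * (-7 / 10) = -157696 / 25-336 * sqrt(30) / 5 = -6675.91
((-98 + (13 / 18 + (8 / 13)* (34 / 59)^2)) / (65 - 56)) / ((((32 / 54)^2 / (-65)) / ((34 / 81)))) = 6721080815 / 8020224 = 838.02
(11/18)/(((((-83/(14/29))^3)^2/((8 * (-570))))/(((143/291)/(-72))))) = 0.00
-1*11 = -11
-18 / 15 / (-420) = 1 / 350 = 0.00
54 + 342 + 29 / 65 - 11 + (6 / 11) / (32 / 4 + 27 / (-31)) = 4686028 / 12155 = 385.52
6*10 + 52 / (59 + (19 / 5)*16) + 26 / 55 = 2006574 / 32945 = 60.91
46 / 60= 23 / 30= 0.77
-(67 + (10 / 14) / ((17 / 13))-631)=67051 / 119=563.45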